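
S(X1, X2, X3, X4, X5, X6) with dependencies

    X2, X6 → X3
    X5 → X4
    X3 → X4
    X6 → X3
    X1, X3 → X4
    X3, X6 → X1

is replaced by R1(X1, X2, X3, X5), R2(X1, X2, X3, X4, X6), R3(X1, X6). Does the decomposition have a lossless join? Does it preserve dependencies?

lossy and not dependency-preserving

Lossless test (chase): Rows 1 and 2 agree on X3; apply X3→X4 and equate their X4 entries. Rows 2 and 3 agree on X6; apply X6→X3 and equate their X3 entries. Rows 1 and 3 agree on X1, X3; apply X1, X3→X4 and equate their X4 entries. No row becomes fully distinguished — the join is lossy.
Dependency preservation: the restricted closure of {X5} across the fragments never reaches {X4}, so X5 → X4 cannot be enforced without a join — not preserved.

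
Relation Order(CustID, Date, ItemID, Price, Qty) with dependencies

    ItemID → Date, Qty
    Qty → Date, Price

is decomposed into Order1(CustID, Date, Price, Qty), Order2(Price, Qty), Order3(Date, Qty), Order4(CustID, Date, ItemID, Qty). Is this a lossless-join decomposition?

Yes

Chase test. Columns are CustID, Date, ItemID, Price, Qty; row i has aⱼ where attribute j ∈ Orderi, else bᵢⱼ.
Initial tableau (one row per fragment):
  row 1: a1 a2 b13 a4 a5
  row 2: b21 b22 b23 a4 a5
  row 3: b31 a2 b33 b34 a5
  row 4: a1 a2 a3 b44 a5
Rows 1 and 2 agree on Qty; apply Qty→Date, Price and equate their Date, Price entries.
Rows 1 and 3 agree on Qty; apply Qty→Date, Price and equate their Date, Price entries.
Rows 1 and 4 agree on Qty; apply Qty→Date, Price and equate their Date, Price entries.
Row 4 is now all distinguished symbols — the join is lossless.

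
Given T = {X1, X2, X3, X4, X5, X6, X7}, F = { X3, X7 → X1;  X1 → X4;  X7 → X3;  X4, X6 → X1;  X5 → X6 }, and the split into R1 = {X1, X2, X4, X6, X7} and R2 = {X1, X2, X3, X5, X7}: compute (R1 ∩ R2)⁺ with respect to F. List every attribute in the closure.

R1 ∩ R2 = {X1, X2, X7}.
X1 → X4 applies, adding X4
X7 → X3 applies, adding X3
Closure: {X1, X2, X3, X4, X7}.

X1, X2, X3, X4, X7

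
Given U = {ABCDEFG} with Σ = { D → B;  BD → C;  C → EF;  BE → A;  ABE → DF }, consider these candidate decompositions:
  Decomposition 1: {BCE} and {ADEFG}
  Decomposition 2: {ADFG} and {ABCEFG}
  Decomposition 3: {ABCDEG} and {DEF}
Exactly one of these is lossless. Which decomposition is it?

Decomposition 3

Decomposition 1: common = {E}, closure = {E} → lossy.
Decomposition 2: common = {AFG}, closure = {AFG} → lossy.
Decomposition 3: common = {DE}, closure = {ABCDEF} → lossless.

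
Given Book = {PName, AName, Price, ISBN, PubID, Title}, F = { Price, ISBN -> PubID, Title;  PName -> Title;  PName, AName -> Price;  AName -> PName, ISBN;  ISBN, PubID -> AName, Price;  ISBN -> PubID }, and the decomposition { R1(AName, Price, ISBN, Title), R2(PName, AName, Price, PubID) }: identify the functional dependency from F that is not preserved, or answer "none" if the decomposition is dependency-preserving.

Check PName → Title: no single fragment contains all of {PName, Title}, and the restricted closure of {PName} across the fragments never reaches {Title}.
Price, ISBN → PubID, Title is preserved.
PName, AName → Price is preserved.
AName → PName, ISBN is preserved.
ISBN, PubID → AName, Price is preserved.
ISBN → PubID is preserved.

PName -> Title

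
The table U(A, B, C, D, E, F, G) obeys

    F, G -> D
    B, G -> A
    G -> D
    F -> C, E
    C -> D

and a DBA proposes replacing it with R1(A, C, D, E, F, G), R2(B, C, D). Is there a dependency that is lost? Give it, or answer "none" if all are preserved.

B, G -> A

Check B, G → A: no single fragment contains all of {A, B, G}, and the restricted closure of {B, G} across the fragments never reaches {A}.
F, G → D is preserved.
G → D is preserved.
F → C, E is preserved.
C → D is preserved.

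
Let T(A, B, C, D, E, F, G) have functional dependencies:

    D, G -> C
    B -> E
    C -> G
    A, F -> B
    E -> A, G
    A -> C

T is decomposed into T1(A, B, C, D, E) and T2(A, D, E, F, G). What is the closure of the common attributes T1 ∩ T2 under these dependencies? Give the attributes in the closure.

A, C, D, E, G

T1 ∩ T2 = {A, D, E}.
E → A, G applies, adding G
A → C applies, adding C
Closure: {A, C, D, E, G}.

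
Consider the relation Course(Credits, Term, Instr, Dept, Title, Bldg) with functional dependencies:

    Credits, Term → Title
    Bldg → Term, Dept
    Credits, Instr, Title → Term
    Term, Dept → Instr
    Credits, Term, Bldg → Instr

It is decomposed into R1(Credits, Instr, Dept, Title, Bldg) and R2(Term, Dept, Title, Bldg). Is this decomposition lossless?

Yes

Common attributes: R1 ∩ R2 = {Dept, Title, Bldg}.
Closure of {Dept, Title, Bldg}: Bldg → Term, Dept applies, adding Term; Term, Dept → Instr applies, adding Instr. So (Dept, Title, Bldg)⁺ = {Term, Instr, Dept, Title, Bldg}.
This closure contains every attribute of R2, so R1 ∩ R2 → R2. The join is lossless.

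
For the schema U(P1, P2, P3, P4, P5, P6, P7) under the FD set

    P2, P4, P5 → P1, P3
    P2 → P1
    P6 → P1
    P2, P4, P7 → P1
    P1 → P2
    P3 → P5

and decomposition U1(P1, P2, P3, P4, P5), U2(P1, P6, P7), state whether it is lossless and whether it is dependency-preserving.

Lossless test: (P1)⁺ = {P1, P2}, which is a superkey of neither fragment — lossy.
Dependency preservation: P2, P4, P7 → P1 is not contained in any single fragment, but the restricted closure of its left-hand side across the fragments still reaches the right-hand side; the remaining FDs each lie inside some fragment. All dependencies are preserved.

lossy but dependency-preserving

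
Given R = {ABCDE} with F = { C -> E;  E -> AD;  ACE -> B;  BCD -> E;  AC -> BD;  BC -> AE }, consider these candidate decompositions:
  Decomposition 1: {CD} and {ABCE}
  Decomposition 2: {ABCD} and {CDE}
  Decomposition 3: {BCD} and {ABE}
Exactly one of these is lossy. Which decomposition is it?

Decomposition 1: common = {C}, closure = {ABCDE} → lossless.
Decomposition 2: common = {CD}, closure = {ABCDE} → lossless.
Decomposition 3: common = {B}, closure = {B} → lossy.

Decomposition 3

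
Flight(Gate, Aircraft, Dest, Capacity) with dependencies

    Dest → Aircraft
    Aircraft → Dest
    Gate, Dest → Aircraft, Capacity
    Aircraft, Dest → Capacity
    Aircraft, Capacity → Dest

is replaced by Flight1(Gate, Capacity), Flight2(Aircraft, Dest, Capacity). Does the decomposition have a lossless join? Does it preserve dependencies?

Lossless test: (Capacity)⁺ = {Capacity}, which is a superkey of neither fragment — lossy.
Dependency preservation: Gate, Dest → Aircraft, Capacity is not contained in any single fragment, but the restricted closure of its left-hand side across the fragments still reaches the right-hand side; the remaining FDs each lie inside some fragment. All dependencies are preserved.

lossy but dependency-preserving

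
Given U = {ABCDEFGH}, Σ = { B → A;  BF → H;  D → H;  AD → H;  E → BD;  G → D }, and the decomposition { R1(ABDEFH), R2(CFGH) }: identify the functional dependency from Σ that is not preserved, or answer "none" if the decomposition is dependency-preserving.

G → D

Check G → D: no single fragment contains all of {DG}, and the restricted closure of {G} across the fragments never reaches {D}.
B → A is preserved.
BF → H is preserved.
D → H is preserved.
AD → H is preserved.
E → BD is preserved.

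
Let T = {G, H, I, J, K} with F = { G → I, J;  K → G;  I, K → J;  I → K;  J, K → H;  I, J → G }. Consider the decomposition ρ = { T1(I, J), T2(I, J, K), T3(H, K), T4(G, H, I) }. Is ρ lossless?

Chase test. Columns are G, H, I, J, K; row i has aⱼ where attribute j ∈ Ti, else bᵢⱼ.
Initial tableau (one row per fragment):
  row 1: b11 b12 a3 a4 b15
  row 2: b21 b22 a3 a4 a5
  row 3: b31 a2 b33 b34 a5
  row 4: a1 a2 a3 b44 b45
Rows 2 and 3 agree on K; apply K→G and equate their G entries.
Rows 1 and 2 agree on I; apply I→K and equate their K entries.
Rows 1 and 4 agree on I; apply I→K and equate their K entries.
Rows 1 and 2 agree on J, K; apply J, K→H and equate their H entries.
Rows 1 and 2 agree on I, J; apply I, J→G and equate their G entries.
Rows 1 and 3 agree on G; apply G→I, J and equate their I, J entries.
Rows 1 and 4 agree on K; apply K→G and equate their G entries.
Rows 1 and 4 agree on I, K; apply I, K→J and equate their J entries.
Rows 1 and 3 agree on J, K; apply J, K→H and equate their H entries.
Row 1 is now all distinguished symbols — the join is lossless.

Yes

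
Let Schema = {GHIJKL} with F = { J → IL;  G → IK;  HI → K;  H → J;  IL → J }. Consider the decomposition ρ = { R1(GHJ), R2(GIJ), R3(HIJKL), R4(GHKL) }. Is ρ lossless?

Yes

Chase test. Columns are GHIJKL; row i has aⱼ where attribute j ∈ Ri, else bᵢⱼ.
Initial tableau (one row per fragment):
  row 1: a1 a2 b13 a4 b15 b16
  row 2: a1 b22 a3 a4 b25 b26
  row 3: b31 a2 a3 a4 a5 a6
  row 4: a1 a2 b43 b44 a5 a6
Rows 1 and 2 agree on J; apply J→IL and equate their IL entries.
Rows 1 and 3 agree on J; apply J→IL and equate their IL entries.
Rows 1 and 2 agree on G; apply G→IK and equate their IK entries.
Rows 1 and 4 agree on G; apply G→IK and equate their IK entries.
Rows 1 and 4 agree on H; apply H→J and equate their J entries.
Row 1 is now all distinguished symbols — the join is lossless.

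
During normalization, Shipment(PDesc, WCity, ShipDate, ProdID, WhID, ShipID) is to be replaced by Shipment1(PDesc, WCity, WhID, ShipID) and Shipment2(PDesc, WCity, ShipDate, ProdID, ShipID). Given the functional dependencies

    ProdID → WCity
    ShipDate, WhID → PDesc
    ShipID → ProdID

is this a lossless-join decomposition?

Common attributes: Shipment1 ∩ Shipment2 = {PDesc, WCity, ShipID}.
Closure of {PDesc, WCity, ShipID}: ShipID → ProdID applies, adding ProdID. So (PDesc, WCity, ShipID)⁺ = {PDesc, WCity, ProdID, ShipID}.
The closure contains neither all of Shipment1 = {PDesc, WCity, WhID, ShipID} nor all of Shipment2 = {PDesc, WCity, ShipDate, ProdID, ShipID}, so the common attributes are not a superkey of either fragment. The join is lossy.

No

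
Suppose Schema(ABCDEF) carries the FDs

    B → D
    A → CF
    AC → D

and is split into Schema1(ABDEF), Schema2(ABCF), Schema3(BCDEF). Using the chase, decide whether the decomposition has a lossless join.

Chase test. Columns are ABCDEF; row i has aⱼ where attribute j ∈ Schemai, else bᵢⱼ.
Initial tableau (one row per fragment):
  row 1: a1 a2 b13 a4 a5 a6
  row 2: a1 a2 a3 b24 b25 a6
  row 3: b31 a2 a3 a4 a5 a6
Rows 1 and 2 agree on B; apply B→D and equate their D entries.
Rows 1 and 2 agree on A; apply A→CF and equate their CF entries.
Row 1 is now all distinguished symbols — the join is lossless.

Yes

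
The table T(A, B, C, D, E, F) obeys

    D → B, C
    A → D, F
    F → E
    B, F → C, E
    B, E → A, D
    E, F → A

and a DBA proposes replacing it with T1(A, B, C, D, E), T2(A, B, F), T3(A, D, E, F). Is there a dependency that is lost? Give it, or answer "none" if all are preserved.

none

D → B, C lies within T1.
A → D, F lies within T3.
F → E lies within T3.
B, F → C, E: restricted closure across fragments reaches C, E.
B, E → A, D lies within T1.
E, F → A lies within T3.
Every dependency is enforceable on the fragments, so the decomposition is dependency-preserving.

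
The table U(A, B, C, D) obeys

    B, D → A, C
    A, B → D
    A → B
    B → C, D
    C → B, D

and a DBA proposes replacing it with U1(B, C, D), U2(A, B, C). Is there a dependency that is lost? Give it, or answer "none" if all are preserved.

none

B, D → A, C: restricted closure across fragments reaches A, C.
A, B → D: restricted closure across fragments reaches D.
A → B lies within U2.
B → C, D lies within U1.
C → B, D lies within U1.
Every dependency is enforceable on the fragments, so the decomposition is dependency-preserving.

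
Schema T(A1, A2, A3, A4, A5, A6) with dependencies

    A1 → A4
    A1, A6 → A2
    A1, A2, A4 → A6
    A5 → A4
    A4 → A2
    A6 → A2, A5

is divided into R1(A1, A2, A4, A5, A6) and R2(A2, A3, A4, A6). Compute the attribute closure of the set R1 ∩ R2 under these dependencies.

R1 ∩ R2 = {A2, A4, A6}.
A6 → A2, A5 applies, adding A5
Closure: {A2, A4, A5, A6}.

A2, A4, A5, A6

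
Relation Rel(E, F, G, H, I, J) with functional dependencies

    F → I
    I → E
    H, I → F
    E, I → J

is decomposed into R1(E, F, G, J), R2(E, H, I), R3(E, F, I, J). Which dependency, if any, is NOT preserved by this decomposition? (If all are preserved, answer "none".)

Check H, I → F: no single fragment contains all of {F, H, I}, and the restricted closure of {H, I} across the fragments never reaches {F}.
F → I is preserved.
I → E is preserved.
E, I → J is preserved.

H, I → F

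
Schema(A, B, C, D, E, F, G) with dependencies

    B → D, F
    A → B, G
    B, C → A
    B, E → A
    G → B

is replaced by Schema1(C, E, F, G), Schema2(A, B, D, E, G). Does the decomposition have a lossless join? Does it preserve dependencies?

lossless but not dependency-preserving

Lossless test: (E, G)⁺ = {A, B, D, E, F, G}, which contains all of one fragment — lossless.
Dependency preservation: the restricted closure of {B} across the fragments never reaches {D, F}, so B → D, F cannot be enforced without a join — not preserved.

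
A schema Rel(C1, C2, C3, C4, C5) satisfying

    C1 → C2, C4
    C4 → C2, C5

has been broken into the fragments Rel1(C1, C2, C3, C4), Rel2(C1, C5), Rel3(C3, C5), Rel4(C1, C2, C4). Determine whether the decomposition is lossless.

Chase test. Columns are C1, C2, C3, C4, C5; row i has aⱼ where attribute j ∈ Reli, else bᵢⱼ.
Initial tableau (one row per fragment):
  row 1: a1 a2 a3 a4 b15
  row 2: a1 b22 b23 b24 a5
  row 3: b31 b32 a3 b34 a5
  row 4: a1 a2 b43 a4 b45
Rows 1 and 2 agree on C1; apply C1→C2, C4 and equate their C2, C4 entries.
Rows 1 and 2 agree on C4; apply C4→C2, C5 and equate their C2, C5 entries.
Rows 1 and 4 agree on C4; apply C4→C2, C5 and equate their C2, C5 entries.
Row 1 is now all distinguished symbols — the join is lossless.

Yes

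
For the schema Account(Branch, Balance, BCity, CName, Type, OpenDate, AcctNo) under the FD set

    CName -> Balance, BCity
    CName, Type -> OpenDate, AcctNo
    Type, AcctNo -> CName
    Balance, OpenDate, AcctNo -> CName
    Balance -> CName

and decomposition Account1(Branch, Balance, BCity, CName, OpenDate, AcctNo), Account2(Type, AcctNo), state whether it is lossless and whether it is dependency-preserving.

lossy and not dependency-preserving

Lossless test: (AcctNo)⁺ = {AcctNo}, which is a superkey of neither fragment — lossy.
Dependency preservation: the restricted closure of {CName, Type} across the fragments never reaches {OpenDate, AcctNo}, so CName, Type → OpenDate, AcctNo cannot be enforced without a join — not preserved.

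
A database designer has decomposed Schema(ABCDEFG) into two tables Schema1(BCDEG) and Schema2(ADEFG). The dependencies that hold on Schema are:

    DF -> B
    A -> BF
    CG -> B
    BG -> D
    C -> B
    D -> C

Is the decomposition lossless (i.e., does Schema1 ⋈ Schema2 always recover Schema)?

Yes

Common attributes: Schema1 ∩ Schema2 = {DEG}.
Closure of {DEG}: D → C applies, adding C; CG → B applies, adding B. So (DEG)⁺ = {BCDEG}.
This closure contains every attribute of Schema1, so Schema1 ∩ Schema2 → Schema1. The join is lossless.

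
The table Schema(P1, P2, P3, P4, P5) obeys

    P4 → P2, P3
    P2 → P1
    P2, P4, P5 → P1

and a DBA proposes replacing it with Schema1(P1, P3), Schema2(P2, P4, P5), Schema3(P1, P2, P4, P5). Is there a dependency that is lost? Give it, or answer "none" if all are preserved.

P4 → P2, P3

Check P4 → P2, P3: no single fragment contains all of {P2, P3, P4}, and the restricted closure of {P4} across the fragments never reaches {P2, P3}.
P2 → P1 is preserved.
P2, P4, P5 → P1 is preserved.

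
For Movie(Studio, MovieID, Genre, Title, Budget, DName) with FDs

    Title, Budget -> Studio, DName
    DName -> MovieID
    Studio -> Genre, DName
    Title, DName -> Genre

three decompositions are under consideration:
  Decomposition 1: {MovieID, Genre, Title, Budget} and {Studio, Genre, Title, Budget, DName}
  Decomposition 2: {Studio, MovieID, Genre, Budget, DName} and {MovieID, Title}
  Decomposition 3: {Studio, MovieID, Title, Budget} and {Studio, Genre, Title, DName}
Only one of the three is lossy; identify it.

Decomposition 1: common = {Genre, Title, Budget}, closure = {Studio, MovieID, Genre, Title, Budget, DName} → lossless.
Decomposition 2: common = {MovieID}, closure = {MovieID} → lossy.
Decomposition 3: common = {Studio, Title}, closure = {Studio, MovieID, Genre, Title, DName} → lossless.

Decomposition 2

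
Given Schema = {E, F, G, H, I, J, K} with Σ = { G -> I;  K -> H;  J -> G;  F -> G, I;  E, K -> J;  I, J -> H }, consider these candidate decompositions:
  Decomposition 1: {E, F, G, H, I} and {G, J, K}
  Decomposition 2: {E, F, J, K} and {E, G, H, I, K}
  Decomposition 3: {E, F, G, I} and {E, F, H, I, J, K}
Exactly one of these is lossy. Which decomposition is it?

Decomposition 1: common = {G}, closure = {G, I} → lossy.
Decomposition 2: common = {E, K}, closure = {E, G, H, I, J, K} → lossless.
Decomposition 3: common = {E, F, I}, closure = {E, F, G, I} → lossless.

Decomposition 1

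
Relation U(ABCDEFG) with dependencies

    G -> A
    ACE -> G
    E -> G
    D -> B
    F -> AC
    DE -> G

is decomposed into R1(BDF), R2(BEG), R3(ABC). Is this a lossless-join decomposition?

Chase test. Columns are ABCDEFG; row i has aⱼ where attribute j ∈ Ri, else bᵢⱼ.
Initial tableau (one row per fragment):
  row 1: b11 a2 b13 a4 b15 a6 b17
  row 2: b21 a2 b23 b24 a5 b26 a7
  row 3: a1 a2 a3 b34 b35 b36 b37
No row becomes fully distinguished — the join is lossy.

No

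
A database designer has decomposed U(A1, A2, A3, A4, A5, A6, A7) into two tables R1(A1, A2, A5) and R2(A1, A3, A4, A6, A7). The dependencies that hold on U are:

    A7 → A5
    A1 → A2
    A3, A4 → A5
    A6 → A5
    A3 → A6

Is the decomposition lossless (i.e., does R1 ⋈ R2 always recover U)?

No

Common attributes: R1 ∩ R2 = {A1}.
Closure of {A1}: A1 → A2 applies, adding A2. So (A1)⁺ = {A1, A2}.
The closure contains neither all of R1 = {A1, A2, A5} nor all of R2 = {A1, A3, A4, A6, A7}, so the common attributes are not a superkey of either fragment. The join is lossy.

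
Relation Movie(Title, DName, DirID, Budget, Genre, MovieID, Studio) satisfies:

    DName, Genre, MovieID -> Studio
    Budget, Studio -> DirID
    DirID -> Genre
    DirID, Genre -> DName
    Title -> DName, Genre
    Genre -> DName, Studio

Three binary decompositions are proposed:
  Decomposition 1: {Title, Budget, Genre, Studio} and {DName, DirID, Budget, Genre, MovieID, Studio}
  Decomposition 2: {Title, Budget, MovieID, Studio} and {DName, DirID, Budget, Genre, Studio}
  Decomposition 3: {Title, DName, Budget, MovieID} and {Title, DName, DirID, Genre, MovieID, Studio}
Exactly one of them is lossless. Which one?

Decomposition 1: common = {Budget, Genre, Studio}, closure = {DName, DirID, Budget, Genre, Studio} → lossy.
Decomposition 2: common = {Budget, Studio}, closure = {DName, DirID, Budget, Genre, Studio} → lossless.
Decomposition 3: common = {Title, DName, MovieID}, closure = {Title, DName, Genre, MovieID, Studio} → lossy.

Decomposition 2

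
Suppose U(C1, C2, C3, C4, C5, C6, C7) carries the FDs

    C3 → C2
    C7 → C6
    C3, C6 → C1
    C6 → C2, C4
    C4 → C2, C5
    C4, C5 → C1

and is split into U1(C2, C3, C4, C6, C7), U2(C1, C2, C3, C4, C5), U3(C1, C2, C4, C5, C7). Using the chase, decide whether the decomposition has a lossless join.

Yes

Chase test. Columns are C1, C2, C3, C4, C5, C6, C7; row i has aⱼ where attribute j ∈ Ui, else bᵢⱼ.
Initial tableau (one row per fragment):
  row 1: b11 a2 a3 a4 b15 a6 a7
  row 2: a1 a2 a3 a4 a5 b26 b27
  row 3: a1 a2 b33 a4 a5 b36 a7
Rows 1 and 3 agree on C7; apply C7→C6 and equate their C6 entries.
Rows 1 and 2 agree on C4; apply C4→C2, C5 and equate their C2, C5 entries.
Rows 1 and 2 agree on C4, C5; apply C4, C5→C1 and equate their C1 entries.
Row 1 is now all distinguished symbols — the join is lossless.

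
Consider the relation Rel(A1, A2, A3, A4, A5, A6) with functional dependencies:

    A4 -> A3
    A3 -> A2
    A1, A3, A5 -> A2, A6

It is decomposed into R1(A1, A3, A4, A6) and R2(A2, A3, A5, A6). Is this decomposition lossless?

No

Common attributes: R1 ∩ R2 = {A3, A6}.
Closure of {A3, A6}: A3 → A2 applies, adding A2. So (A3, A6)⁺ = {A2, A3, A6}.
The closure contains neither all of R1 = {A1, A3, A4, A6} nor all of R2 = {A2, A3, A5, A6}, so the common attributes are not a superkey of either fragment. The join is lossy.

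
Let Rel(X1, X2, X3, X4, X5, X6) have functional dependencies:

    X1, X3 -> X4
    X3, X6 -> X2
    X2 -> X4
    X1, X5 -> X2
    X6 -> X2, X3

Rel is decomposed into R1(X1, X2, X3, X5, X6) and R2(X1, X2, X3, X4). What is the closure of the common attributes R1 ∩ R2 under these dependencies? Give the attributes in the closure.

R1 ∩ R2 = {X1, X2, X3}.
X1, X3 → X4 applies, adding X4
Closure: {X1, X2, X3, X4}.

X1, X2, X3, X4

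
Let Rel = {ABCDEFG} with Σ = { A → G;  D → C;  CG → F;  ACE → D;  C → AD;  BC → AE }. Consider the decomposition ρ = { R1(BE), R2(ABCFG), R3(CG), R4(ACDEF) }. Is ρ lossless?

No

Chase test. Columns are ABCDEFG; row i has aⱼ where attribute j ∈ Ri, else bᵢⱼ.
Initial tableau (one row per fragment):
  row 1: b11 a2 b13 b14 a5 b16 b17
  row 2: a1 a2 a3 b24 b25 a6 a7
  row 3: b31 b32 a3 b34 b35 b36 a7
  row 4: a1 b42 a3 a4 a5 a6 b47
Rows 2 and 4 agree on A; apply A→G and equate their G entries.
Rows 2 and 3 agree on CG; apply CG→F and equate their F entries.
Rows 2 and 3 agree on C; apply C→AD and equate their AD entries.
Rows 2 and 4 agree on C; apply C→AD and equate their AD entries.
No row becomes fully distinguished — the join is lossy.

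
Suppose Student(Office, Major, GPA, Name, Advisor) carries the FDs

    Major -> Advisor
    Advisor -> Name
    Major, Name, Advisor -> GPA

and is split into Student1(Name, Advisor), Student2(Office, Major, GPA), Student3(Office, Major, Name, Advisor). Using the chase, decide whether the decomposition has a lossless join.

Chase test. Columns are Office, Major, GPA, Name, Advisor; row i has aⱼ where attribute j ∈ Studenti, else bᵢⱼ.
Initial tableau (one row per fragment):
  row 1: b11 b12 b13 a4 a5
  row 2: a1 a2 a3 b24 b25
  row 3: a1 a2 b33 a4 a5
Rows 2 and 3 agree on Major; apply Major→Advisor and equate their Advisor entries.
Rows 1 and 2 agree on Advisor; apply Advisor→Name and equate their Name entries.
Rows 2 and 3 agree on Major, Name, Advisor; apply Major, Name, Advisor→GPA and equate their GPA entries.
Row 2 is now all distinguished symbols — the join is lossless.

Yes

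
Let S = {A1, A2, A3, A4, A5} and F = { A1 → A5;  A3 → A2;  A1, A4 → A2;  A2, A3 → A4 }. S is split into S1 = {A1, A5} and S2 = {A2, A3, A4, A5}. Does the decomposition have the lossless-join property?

No

Common attributes: S1 ∩ S2 = {A5}.
No dependency enlarges {A5}, so (A5)⁺ = {A5}.
The closure contains neither all of S1 = {A1, A5} nor all of S2 = {A2, A3, A4, A5}, so the common attributes are not a superkey of either fragment. The join is lossy.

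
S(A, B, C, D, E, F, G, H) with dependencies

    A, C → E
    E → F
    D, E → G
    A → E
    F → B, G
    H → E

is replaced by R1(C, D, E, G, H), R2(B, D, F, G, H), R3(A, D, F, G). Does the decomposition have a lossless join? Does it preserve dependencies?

lossy and not dependency-preserving

Lossless test (chase): Rows 2 and 3 agree on F; apply F→B, G and equate their B, G entries. Rows 1 and 2 agree on H; apply H→E and equate their E entries. Rows 1 and 2 agree on E; apply E→F and equate their F entries. Rows 1 and 2 agree on F; apply F→B, G and equate their B, G entries. No row becomes fully distinguished — the join is lossy.
Dependency preservation: the restricted closure of {A, C} across the fragments never reaches {E}, so A, C → E cannot be enforced without a join — not preserved.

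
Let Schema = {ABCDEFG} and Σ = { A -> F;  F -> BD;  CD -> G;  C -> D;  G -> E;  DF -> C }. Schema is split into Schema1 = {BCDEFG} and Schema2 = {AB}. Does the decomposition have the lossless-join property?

No

Common attributes: Schema1 ∩ Schema2 = {B}.
No dependency enlarges {B}, so (B)⁺ = {B}.
The closure contains neither all of Schema1 = {BCDEFG} nor all of Schema2 = {AB}, so the common attributes are not a superkey of either fragment. The join is lossy.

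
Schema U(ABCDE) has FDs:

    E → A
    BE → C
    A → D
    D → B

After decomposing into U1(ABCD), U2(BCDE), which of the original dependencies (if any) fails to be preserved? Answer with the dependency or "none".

E → A

Check E → A: no single fragment contains all of {AE}, and the restricted closure of {E} across the fragments never reaches {A}.
BE → C is preserved.
A → D is preserved.
D → B is preserved.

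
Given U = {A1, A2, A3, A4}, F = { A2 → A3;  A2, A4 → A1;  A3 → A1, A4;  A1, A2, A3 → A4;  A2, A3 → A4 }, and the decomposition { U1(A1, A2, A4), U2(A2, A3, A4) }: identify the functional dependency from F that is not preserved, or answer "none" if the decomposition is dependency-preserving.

A3 → A1, A4

Check A3 → A1, A4: no single fragment contains all of {A1, A3, A4}, and the restricted closure of {A3} across the fragments never reaches {A1, A4}.
A2 → A3 is preserved.
A2, A4 → A1 is preserved.
A1, A2, A3 → A4 is preserved.
A2, A3 → A4 is preserved.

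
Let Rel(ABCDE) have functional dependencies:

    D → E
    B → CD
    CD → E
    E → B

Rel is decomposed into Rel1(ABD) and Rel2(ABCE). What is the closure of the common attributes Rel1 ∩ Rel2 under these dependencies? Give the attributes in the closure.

Rel1 ∩ Rel2 = {AB}.
B → CD applies, adding CD
CD → E applies, adding E
Closure: {ABCDE}.

ABCDE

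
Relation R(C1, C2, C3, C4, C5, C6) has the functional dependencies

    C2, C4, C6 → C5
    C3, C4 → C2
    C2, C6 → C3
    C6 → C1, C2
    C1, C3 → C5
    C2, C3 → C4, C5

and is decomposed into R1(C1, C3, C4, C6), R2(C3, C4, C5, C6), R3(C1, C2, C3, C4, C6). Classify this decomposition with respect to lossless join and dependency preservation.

Lossless test (chase): Rows 1 and 2 agree on C3, C4; apply C3, C4→C2 and equate their C2 entries. Rows 1 and 3 agree on C3, C4; apply C3, C4→C2 and equate their C2 entries. Rows 1 and 2 agree on C6; apply C6→C1, C2 and equate their C1, C2 entries. Rows 1 and 2 agree on C1, C3; apply C1, C3→C5 and equate their C5 entries. Rows 1 and 3 agree on C1, C3; apply C1, C3→C5 and equate their C5 entries. Row 1 is now all distinguished symbols — the join is lossless.
Dependency preservation: the restricted closure of {C1, C3} across the fragments never reaches {C5}, so C1, C3 → C5 cannot be enforced without a join — not preserved.

lossless but not dependency-preserving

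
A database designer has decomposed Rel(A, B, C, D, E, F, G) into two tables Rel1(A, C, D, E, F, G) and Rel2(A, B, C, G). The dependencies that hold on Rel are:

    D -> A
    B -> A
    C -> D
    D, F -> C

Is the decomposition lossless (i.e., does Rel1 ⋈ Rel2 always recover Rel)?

No

Common attributes: Rel1 ∩ Rel2 = {A, C, G}.
Closure of {A, C, G}: C → D applies, adding D. So (A, C, G)⁺ = {A, C, D, G}.
The closure contains neither all of Rel1 = {A, C, D, E, F, G} nor all of Rel2 = {A, B, C, G}, so the common attributes are not a superkey of either fragment. The join is lossy.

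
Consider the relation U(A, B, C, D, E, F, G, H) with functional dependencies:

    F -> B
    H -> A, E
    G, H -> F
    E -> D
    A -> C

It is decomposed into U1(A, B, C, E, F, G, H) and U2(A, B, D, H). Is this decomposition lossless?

Common attributes: U1 ∩ U2 = {A, B, H}.
Closure of {A, B, H}: H → A, E applies, adding E; E → D applies, adding D; A → C applies, adding C. So (A, B, H)⁺ = {A, B, C, D, E, H}.
This closure contains every attribute of U2, so U1 ∩ U2 → U2. The join is lossless.

Yes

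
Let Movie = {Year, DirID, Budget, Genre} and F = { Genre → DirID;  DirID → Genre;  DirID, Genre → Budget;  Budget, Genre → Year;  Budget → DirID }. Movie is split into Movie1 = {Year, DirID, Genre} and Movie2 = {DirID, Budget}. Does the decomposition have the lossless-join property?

Yes

Common attributes: Movie1 ∩ Movie2 = {DirID}.
Closure of {DirID}: DirID → Genre applies, adding Genre; DirID, Genre → Budget applies, adding Budget; Budget, Genre → Year applies, adding Year. So (DirID)⁺ = {Year, DirID, Budget, Genre}.
This closure contains every attribute of Movie1, so Movie1 ∩ Movie2 → Movie1. The join is lossless.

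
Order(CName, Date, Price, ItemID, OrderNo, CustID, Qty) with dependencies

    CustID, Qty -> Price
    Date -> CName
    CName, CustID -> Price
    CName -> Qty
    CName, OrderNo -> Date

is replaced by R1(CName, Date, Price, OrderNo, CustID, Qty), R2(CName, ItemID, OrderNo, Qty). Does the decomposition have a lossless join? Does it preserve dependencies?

lossy but dependency-preserving

Lossless test: (CName, OrderNo, Qty)⁺ = {CName, Date, OrderNo, Qty}, which is a superkey of neither fragment — lossy.
Dependency preservation: every FD's attributes lie within a single fragment, so each can be enforced locally — preserved.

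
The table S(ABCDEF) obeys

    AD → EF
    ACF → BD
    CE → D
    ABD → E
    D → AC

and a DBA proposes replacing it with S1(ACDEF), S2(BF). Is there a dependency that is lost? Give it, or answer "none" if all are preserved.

Check ACF → BD: no single fragment contains all of {ABCDF}, and the restricted closure of {ACF} across the fragments never reaches {BD}.
AD → EF is preserved.
CE → D is preserved.
ABD → E is preserved.
D → AC is preserved.

ACF → BD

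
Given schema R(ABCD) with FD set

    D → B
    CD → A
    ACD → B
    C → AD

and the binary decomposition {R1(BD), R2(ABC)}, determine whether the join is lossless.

Common attributes: R1 ∩ R2 = {B}.
No dependency enlarges {B}, so (B)⁺ = {B}.
The closure contains neither all of R1 = {BD} nor all of R2 = {ABC}, so the common attributes are not a superkey of either fragment. The join is lossy.

No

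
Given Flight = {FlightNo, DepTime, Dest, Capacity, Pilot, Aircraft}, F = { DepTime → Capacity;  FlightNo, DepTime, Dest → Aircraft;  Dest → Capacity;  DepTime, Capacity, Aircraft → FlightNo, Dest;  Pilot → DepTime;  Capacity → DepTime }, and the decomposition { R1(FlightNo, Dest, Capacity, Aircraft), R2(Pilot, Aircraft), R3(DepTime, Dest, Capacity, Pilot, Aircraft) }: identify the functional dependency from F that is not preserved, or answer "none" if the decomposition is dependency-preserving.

none

DepTime → Capacity lies within R3.
FlightNo, DepTime, Dest → Aircraft: restricted closure across fragments reaches Aircraft.
Dest → Capacity lies within R1.
DepTime, Capacity, Aircraft → FlightNo, Dest: restricted closure across fragments reaches FlightNo, Dest.
Pilot → DepTime lies within R3.
Capacity → DepTime lies within R3.
Every dependency is enforceable on the fragments, so the decomposition is dependency-preserving.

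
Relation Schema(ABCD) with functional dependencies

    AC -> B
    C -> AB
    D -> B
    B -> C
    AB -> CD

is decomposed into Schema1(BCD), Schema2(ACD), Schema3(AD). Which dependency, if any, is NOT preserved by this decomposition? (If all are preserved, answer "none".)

none

AC → B: restricted closure across fragments reaches B.
C → AB: restricted closure across fragments reaches AB.
D → B lies within Schema1.
B → C lies within Schema1.
AB → CD: restricted closure across fragments reaches CD.
Every dependency is enforceable on the fragments, so the decomposition is dependency-preserving.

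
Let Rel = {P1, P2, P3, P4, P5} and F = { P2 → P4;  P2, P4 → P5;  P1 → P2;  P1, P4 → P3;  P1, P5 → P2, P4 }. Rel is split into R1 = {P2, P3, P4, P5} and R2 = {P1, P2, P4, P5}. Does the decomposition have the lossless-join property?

Common attributes: R1 ∩ R2 = {P2, P4, P5}.
No dependency enlarges {P2, P4, P5}, so (P2, P4, P5)⁺ = {P2, P4, P5}.
The closure contains neither all of R1 = {P2, P3, P4, P5} nor all of R2 = {P1, P2, P4, P5}, so the common attributes are not a superkey of either fragment. The join is lossy.

No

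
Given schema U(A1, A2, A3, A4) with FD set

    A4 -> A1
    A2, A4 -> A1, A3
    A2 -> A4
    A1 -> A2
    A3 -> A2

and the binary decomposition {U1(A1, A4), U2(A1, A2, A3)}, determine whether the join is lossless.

Yes

Common attributes: U1 ∩ U2 = {A1}.
Closure of {A1}: A1 → A2 applies, adding A2; A2 → A4 applies, adding A4; A2, A4 → A1, A3 applies, adding A3. So (A1)⁺ = {A1, A2, A3, A4}.
This closure contains every attribute of U1, so U1 ∩ U2 → U1. The join is lossless.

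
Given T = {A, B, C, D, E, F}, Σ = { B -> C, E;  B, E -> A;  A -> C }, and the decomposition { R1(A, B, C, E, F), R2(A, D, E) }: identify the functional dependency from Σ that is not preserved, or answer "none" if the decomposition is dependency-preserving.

B → C, E lies within R1.
B, E → A lies within R1.
A → C lies within R1.
Every dependency is enforceable on the fragments, so the decomposition is dependency-preserving.

none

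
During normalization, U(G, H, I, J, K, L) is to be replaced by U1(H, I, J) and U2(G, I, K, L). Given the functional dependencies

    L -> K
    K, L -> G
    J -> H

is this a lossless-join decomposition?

Common attributes: U1 ∩ U2 = {I}.
No dependency enlarges {I}, so (I)⁺ = {I}.
The closure contains neither all of U1 = {H, I, J} nor all of U2 = {G, I, K, L}, so the common attributes are not a superkey of either fragment. The join is lossy.

No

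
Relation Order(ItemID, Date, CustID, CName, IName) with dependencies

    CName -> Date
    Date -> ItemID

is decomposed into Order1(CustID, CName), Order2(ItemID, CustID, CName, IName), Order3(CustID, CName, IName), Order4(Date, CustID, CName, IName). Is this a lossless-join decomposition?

Yes

Chase test. Columns are ItemID, Date, CustID, CName, IName; row i has aⱼ where attribute j ∈ Orderi, else bᵢⱼ.
Initial tableau (one row per fragment):
  row 1: b11 b12 a3 a4 b15
  row 2: a1 b22 a3 a4 a5
  row 3: b31 b32 a3 a4 a5
  row 4: b41 a2 a3 a4 a5
Rows 1 and 2 agree on CName; apply CName→Date and equate their Date entries.
Rows 1 and 3 agree on CName; apply CName→Date and equate their Date entries.
Rows 1 and 4 agree on CName; apply CName→Date and equate their Date entries.
Rows 1 and 2 agree on Date; apply Date→ItemID and equate their ItemID entries.
Rows 1 and 3 agree on Date; apply Date→ItemID and equate their ItemID entries.
Rows 1 and 4 agree on Date; apply Date→ItemID and equate their ItemID entries.
Row 2 is now all distinguished symbols — the join is lossless.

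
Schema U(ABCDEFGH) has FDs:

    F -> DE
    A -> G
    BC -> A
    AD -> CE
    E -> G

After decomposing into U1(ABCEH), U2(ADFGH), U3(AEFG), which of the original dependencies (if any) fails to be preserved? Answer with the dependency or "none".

Check AD → CE: no single fragment contains all of {ACDE}, and the restricted closure of {AD} across the fragments never reaches {CE}.
F → DE is preserved.
A → G is preserved.
BC → A is preserved.
E → G is preserved.

AD -> CE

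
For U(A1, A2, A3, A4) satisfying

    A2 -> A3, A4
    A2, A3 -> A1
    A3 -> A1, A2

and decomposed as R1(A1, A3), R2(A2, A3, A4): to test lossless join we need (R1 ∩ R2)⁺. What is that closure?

A1, A2, A3, A4

R1 ∩ R2 = {A3}.
A3 → A1, A2 applies, adding A1, A2
A2 → A3, A4 applies, adding A4
Closure: {A1, A2, A3, A4}.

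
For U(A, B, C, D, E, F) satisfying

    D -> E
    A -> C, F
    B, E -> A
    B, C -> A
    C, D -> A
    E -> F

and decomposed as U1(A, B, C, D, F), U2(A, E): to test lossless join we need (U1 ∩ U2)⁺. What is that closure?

U1 ∩ U2 = {A}.
A → C, F applies, adding C, F
Closure: {A, C, F}.

A, C, F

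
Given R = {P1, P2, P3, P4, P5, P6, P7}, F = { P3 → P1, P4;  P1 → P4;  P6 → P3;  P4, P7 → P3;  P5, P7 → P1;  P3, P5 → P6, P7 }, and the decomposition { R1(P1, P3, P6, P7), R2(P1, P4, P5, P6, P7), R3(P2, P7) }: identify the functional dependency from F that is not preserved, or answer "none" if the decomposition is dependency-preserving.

P3, P5 → P6, P7

Check P3, P5 → P6, P7: no single fragment contains all of {P3, P5, P6, P7}, and the restricted closure of {P3, P5} across the fragments never reaches {P6, P7}.
P3 → P1, P4 is preserved.
P1 → P4 is preserved.
P6 → P3 is preserved.
P4, P7 → P3 is preserved.
P5, P7 → P1 is preserved.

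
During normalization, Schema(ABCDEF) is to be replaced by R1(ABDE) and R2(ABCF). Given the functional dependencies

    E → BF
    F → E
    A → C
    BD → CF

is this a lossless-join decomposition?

No

Common attributes: R1 ∩ R2 = {AB}.
Closure of {AB}: A → C applies, adding C. So (AB)⁺ = {ABC}.
The closure contains neither all of R1 = {ABDE} nor all of R2 = {ABCF}, so the common attributes are not a superkey of either fragment. The join is lossy.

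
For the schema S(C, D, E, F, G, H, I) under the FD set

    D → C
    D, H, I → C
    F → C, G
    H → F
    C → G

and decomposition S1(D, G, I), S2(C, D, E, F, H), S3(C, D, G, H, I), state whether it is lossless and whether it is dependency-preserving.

Lossless test (chase): Rows 1 and 2 agree on D; apply D→C and equate their C entries. Rows 2 and 3 agree on H; apply H→F and equate their F entries. Rows 1 and 2 agree on C; apply C→G and equate their G entries. No row becomes fully distinguished — the join is lossy.
Dependency preservation: F → C, G is not contained in any single fragment, but the restricted closure of its left-hand side across the fragments still reaches the right-hand side; the remaining FDs each lie inside some fragment. All dependencies are preserved.

lossy but dependency-preserving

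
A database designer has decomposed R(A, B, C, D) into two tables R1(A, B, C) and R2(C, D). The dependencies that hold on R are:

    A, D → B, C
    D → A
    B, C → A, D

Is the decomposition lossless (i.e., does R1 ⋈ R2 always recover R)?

Common attributes: R1 ∩ R2 = {C}.
No dependency enlarges {C}, so (C)⁺ = {C}.
The closure contains neither all of R1 = {A, B, C} nor all of R2 = {C, D}, so the common attributes are not a superkey of either fragment. The join is lossy.

No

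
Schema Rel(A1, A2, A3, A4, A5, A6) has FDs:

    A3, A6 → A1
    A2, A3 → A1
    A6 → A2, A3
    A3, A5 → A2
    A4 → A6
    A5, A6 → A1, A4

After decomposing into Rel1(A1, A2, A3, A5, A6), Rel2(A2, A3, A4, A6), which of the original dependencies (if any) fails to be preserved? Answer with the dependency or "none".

Check A5, A6 → A1, A4: no single fragment contains all of {A1, A4, A5, A6}, and the restricted closure of {A5, A6} across the fragments never reaches {A1, A4}.
A3, A6 → A1 is preserved.
A2, A3 → A1 is preserved.
A6 → A2, A3 is preserved.
A3, A5 → A2 is preserved.
A4 → A6 is preserved.

A5, A6 → A1, A4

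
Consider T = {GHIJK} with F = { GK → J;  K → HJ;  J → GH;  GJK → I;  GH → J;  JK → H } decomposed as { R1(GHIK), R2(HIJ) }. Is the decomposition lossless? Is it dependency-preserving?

Lossless test: (HI)⁺ = {HI}, which is a superkey of neither fragment — lossy.
Dependency preservation: the restricted closure of {GK} across the fragments never reaches {J}, so GK → J cannot be enforced without a join — not preserved.

lossy and not dependency-preserving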